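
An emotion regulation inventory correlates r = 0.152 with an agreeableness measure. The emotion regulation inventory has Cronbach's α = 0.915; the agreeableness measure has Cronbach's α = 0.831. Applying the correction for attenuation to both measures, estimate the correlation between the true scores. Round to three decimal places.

r_true = r_obs / √(r_xx · r_yy) = 0.152 / √(0.915 × 0.831) = 0.152 / √0.760365 = 0.152 / 0.8720 ≈ 0.174.

0.174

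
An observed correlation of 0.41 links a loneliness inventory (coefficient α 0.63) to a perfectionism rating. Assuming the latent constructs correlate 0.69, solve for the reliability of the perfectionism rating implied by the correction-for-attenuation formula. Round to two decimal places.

0.56

r_true = r_obs / √(r_xx · r_yy) ⇒ 0.69 = 0.41 / √(0.63 · r_yy).
√(0.63 · r_yy) = 0.41 / 0.69 = 0.5942; 0.63 · r_yy = 0.3531; r_yy = 0.3531 / 0.63 ≈ 0.56.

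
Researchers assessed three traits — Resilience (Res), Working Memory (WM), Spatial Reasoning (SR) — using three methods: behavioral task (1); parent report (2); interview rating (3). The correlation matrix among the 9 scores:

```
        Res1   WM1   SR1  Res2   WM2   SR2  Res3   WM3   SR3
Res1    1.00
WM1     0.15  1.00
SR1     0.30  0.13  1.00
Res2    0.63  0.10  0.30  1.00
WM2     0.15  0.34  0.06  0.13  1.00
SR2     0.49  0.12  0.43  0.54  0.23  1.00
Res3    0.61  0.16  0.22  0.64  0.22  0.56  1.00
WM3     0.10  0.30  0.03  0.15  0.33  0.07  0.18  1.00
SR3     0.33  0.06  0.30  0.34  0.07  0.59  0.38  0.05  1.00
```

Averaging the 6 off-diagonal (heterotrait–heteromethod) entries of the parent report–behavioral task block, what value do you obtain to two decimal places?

HTHM values (method 2 × method 1): 0.10, 0.30, 0.15, 0.06, 0.49, 0.12; mean = 1.22/6 = 0.20.

0.20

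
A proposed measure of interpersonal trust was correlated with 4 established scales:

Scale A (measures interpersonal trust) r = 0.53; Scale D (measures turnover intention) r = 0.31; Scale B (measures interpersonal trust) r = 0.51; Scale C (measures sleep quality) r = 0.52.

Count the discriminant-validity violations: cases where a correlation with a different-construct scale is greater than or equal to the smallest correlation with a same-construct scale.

Convergent (same construct = interpersonal trust): Scale A, Scale B.
Smallest convergent = 0.51. Discriminant values: 0.31, 0.52; count ≥ 0.51 → 1.

1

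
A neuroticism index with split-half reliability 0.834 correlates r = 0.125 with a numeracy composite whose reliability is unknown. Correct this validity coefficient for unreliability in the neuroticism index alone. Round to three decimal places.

Single correction: r_c = r_obs / √r_xx = 0.125 / √0.834 = 0.125 / 0.9132 ≈ 0.137.

0.137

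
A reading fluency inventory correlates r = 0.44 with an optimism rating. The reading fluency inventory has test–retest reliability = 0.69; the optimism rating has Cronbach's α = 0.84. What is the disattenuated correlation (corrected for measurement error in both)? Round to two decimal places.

r_true = r_obs / √(r_xx · r_yy) = 0.44 / √(0.69 × 0.84) = 0.44 / √0.5796 = 0.44 / 0.7613 ≈ 0.58.

0.58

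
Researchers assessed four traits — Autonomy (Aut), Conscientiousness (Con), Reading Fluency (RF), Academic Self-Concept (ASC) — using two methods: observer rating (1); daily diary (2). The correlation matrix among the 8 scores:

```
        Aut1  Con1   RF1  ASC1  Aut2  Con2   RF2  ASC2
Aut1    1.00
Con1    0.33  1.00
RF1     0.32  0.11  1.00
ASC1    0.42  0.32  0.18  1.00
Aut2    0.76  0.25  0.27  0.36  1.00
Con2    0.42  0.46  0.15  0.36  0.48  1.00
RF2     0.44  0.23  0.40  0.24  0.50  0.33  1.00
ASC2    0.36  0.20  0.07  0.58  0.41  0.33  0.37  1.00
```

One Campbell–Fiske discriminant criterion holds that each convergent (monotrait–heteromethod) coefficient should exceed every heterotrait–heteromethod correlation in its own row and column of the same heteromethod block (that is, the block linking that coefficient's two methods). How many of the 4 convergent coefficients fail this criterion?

1

Checking each validity diagonal entry against its comparison values:
Aut (methods 1·2): 0.76 vs {0.42, 0.25, 0.44, 0.27, 0.36, 0.36} → pass.
Con (methods 1·2): 0.46 vs {0.25, 0.42, 0.23, 0.15, 0.20, 0.36} → pass.
RF (methods 1·2): 0.40 vs {0.27, 0.44, 0.15, 0.23, 0.07, 0.24} → fail.
ASC (methods 1·2): 0.58 vs {0.36, 0.36, 0.36, 0.20, 0.24, 0.07} → pass.
1 of 4 fail.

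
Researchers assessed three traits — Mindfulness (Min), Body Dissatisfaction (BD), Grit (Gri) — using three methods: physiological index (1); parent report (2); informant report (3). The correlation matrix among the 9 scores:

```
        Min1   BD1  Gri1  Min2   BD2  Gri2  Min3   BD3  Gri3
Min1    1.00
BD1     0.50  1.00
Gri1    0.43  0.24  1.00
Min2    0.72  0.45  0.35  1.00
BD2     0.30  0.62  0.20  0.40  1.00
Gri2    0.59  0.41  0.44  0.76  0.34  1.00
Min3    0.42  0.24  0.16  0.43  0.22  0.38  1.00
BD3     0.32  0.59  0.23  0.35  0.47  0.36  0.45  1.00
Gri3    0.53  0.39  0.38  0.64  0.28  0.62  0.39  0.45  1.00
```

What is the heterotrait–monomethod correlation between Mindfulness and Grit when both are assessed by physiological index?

Different traits, same method: r(Min1, Gri1) = 0.43.

0.43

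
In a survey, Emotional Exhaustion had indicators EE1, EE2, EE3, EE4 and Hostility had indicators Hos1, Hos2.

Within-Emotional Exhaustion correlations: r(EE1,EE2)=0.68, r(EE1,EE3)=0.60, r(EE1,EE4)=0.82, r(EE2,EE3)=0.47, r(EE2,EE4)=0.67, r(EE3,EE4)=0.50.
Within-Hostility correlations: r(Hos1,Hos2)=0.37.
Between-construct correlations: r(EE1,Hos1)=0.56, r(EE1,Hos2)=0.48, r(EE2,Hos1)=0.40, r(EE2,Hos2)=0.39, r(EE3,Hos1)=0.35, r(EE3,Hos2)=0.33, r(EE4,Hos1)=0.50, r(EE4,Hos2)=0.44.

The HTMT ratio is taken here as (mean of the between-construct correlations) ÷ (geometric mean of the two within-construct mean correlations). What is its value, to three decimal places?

Mean between = 3.45/8 = 0.4313.
Mean within-EE = 3.74/6 = 0.6233; mean within-Hos = 0.37/1 = 0.3700.
Geometric mean = √(0.6233 × 0.3700) = 0.4802.
HTMT = 0.4313 / 0.4802 = 0.898.

0.898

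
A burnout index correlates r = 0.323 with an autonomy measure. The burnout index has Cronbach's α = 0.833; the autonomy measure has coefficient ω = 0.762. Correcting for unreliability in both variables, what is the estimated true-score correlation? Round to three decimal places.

0.405

r_true = r_obs / √(r_xx · r_yy) = 0.323 / √(0.833 × 0.762) = 0.323 / √0.634746 = 0.323 / 0.7967 ≈ 0.405.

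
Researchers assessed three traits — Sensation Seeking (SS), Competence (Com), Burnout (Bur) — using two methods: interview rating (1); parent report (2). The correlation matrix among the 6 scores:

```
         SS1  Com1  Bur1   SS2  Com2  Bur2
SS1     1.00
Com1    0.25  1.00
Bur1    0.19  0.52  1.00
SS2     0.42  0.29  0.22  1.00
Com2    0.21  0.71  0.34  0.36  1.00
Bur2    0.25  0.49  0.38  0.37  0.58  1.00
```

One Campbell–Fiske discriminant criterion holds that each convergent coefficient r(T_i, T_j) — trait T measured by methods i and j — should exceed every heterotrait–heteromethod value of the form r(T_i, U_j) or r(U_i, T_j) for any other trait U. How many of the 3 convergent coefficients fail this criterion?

1

Convergent coefficients and their comparison sets:
SS (methods 1·2): 0.42 vs {0.21, 0.29, 0.25, 0.22} → pass.
Com (methods 1·2): 0.71 vs {0.29, 0.21, 0.49, 0.34} → pass.
Bur (methods 1·2): 0.38 vs {0.22, 0.25, 0.34, 0.49} → fail.
1 of 3 fail.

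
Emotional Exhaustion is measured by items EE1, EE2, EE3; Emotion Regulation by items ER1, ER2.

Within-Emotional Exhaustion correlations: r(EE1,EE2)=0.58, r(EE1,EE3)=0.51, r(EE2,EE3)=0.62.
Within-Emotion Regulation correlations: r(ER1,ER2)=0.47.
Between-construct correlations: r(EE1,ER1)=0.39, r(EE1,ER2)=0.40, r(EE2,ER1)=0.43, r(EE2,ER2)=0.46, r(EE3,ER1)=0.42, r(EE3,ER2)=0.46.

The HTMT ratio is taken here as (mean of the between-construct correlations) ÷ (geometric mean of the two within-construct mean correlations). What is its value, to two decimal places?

0.82

Between-construct mean = 2.56/6 = 0.4267.
Mean within-EE = 1.71/3 = 0.5700; mean within-ER = 0.47/1 = 0.4700.
Geometric mean = √(0.5700 × 0.4700) = 0.5176.
HTMT = 0.4267 / 0.5176 = 0.82.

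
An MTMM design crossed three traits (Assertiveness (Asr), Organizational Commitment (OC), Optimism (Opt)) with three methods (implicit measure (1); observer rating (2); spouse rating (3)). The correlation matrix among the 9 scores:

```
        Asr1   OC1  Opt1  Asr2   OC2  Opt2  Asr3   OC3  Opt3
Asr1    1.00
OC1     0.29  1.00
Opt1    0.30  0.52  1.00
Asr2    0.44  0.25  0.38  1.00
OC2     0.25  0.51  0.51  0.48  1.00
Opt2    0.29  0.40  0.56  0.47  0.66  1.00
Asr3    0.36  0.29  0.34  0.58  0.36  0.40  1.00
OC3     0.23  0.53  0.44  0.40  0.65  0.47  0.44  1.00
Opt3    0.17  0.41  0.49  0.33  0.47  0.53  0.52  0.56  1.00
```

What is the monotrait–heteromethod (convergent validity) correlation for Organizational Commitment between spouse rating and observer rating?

Same trait (OC), different methods: r(OC3, OC2) = 0.65.

0.65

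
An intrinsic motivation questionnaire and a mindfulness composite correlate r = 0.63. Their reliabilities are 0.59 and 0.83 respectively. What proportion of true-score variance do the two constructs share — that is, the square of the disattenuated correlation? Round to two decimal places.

0.81

Disattenuated r = 0.63 / √(0.59 × 0.83) = 0.63 / 0.6998 = 0.9003.
Shared true-score variance = 0.9003² = 0.8105 ≈ 0.81.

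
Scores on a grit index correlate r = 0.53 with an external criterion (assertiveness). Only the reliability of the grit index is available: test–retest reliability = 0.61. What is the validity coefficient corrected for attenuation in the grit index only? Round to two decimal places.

Single correction: r_c = r_obs / √r_xx = 0.53 / √0.61 = 0.53 / 0.7810 ≈ 0.68.

0.68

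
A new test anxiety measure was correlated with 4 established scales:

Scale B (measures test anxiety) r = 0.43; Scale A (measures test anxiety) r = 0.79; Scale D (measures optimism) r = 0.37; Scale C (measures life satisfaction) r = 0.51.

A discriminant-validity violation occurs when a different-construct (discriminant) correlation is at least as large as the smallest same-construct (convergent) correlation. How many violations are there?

Convergent (same construct = test anxiety): Scale B, Scale A.
Smallest convergent = 0.43. Discriminant values: 0.37, 0.51; count ≥ 0.43 → 1.

1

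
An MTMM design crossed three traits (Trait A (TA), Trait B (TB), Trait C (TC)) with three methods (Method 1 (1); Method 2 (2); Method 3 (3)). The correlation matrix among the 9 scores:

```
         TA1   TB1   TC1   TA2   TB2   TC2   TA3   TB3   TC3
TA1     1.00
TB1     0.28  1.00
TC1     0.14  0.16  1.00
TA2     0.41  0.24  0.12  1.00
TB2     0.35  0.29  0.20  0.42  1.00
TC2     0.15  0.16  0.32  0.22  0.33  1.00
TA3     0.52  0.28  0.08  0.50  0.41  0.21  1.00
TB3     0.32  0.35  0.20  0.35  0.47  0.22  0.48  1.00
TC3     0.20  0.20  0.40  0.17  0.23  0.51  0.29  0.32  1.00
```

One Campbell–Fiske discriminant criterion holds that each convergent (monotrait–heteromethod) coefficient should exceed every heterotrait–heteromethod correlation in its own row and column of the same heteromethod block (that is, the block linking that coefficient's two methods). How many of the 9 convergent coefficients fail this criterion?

Each convergent coefficient versus the relevant comparison correlations:
TA (methods 1·2): 0.41 vs {0.35, 0.24, 0.15, 0.12} → pass.
TA (methods 1·3): 0.52 vs {0.32, 0.28, 0.20, 0.08} → pass.
TA (methods 2·3): 0.50 vs {0.35, 0.41, 0.17, 0.21} → pass.
TB (methods 1·2): 0.29 vs {0.24, 0.35, 0.16, 0.20} → fail.
TB (methods 1·3): 0.35 vs {0.28, 0.32, 0.20, 0.20} → pass.
TB (methods 2·3): 0.47 vs {0.41, 0.35, 0.23, 0.22} → pass.
TC (methods 1·2): 0.32 vs {0.12, 0.15, 0.20, 0.16} → pass.
TC (methods 1·3): 0.40 vs {0.08, 0.20, 0.20, 0.20} → pass.
TC (methods 2·3): 0.51 vs {0.21, 0.17, 0.22, 0.23} → pass.
1 of 9 fail.

1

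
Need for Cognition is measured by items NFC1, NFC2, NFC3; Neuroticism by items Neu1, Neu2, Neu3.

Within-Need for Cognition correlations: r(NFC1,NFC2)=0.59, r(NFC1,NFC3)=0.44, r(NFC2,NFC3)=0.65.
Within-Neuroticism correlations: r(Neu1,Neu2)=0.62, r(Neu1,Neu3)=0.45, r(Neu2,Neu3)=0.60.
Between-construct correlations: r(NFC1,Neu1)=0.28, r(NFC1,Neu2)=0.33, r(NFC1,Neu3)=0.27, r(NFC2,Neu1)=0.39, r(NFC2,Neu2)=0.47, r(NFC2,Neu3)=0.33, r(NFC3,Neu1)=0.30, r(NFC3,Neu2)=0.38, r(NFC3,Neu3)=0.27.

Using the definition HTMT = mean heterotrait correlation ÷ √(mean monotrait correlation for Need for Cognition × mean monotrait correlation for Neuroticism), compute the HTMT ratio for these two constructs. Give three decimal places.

0.601

Mean heterotrait r = 3.02/9 = 0.3356.
Mean within-NFC = 1.68/3 = 0.5600; mean within-Neu = 1.67/3 = 0.5567.
Geometric mean = √(0.5600 × 0.5567) = 0.5583.
HTMT = 0.3356 / 0.5583 = 0.601.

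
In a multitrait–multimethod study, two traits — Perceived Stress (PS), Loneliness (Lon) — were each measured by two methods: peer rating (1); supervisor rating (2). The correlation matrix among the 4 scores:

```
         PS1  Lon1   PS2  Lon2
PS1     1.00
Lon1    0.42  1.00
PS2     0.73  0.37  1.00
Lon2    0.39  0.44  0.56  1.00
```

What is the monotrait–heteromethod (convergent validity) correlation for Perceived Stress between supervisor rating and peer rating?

Same trait (PS), different methods: r(PS2, PS1) = 0.73.

0.73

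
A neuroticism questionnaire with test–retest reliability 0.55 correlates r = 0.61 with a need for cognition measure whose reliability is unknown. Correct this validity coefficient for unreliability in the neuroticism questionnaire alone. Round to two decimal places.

0.82

Single correction: r_c = r_obs / √r_xx = 0.61 / √0.55 = 0.61 / 0.7416 ≈ 0.82.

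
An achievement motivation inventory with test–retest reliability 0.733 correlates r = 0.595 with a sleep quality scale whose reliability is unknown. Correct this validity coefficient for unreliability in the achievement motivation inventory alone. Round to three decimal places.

Single correction: r_c = r_obs / √r_xx = 0.595 / √0.733 = 0.595 / 0.8562 ≈ 0.695.

0.695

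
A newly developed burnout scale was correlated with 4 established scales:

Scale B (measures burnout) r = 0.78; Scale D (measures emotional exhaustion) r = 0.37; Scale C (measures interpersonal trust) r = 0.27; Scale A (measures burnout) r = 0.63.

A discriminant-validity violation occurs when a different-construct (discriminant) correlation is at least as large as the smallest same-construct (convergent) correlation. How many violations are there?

0

Convergent (same construct = burnout): Scale B, Scale A.
Smallest convergent = 0.63. Discriminant values: 0.37, 0.27; count ≥ 0.63 → 0.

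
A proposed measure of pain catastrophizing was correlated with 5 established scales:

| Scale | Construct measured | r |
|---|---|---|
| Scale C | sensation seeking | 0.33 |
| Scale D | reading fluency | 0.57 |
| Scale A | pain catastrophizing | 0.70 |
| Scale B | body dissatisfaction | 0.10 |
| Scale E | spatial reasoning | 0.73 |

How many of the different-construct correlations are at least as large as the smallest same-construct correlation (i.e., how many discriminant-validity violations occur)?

1

Convergent (same construct = pain catastrophizing): Scale A.
Smallest convergent = 0.70. Discriminant values: 0.33, 0.57, 0.10, 0.73; count ≥ 0.70 → 1.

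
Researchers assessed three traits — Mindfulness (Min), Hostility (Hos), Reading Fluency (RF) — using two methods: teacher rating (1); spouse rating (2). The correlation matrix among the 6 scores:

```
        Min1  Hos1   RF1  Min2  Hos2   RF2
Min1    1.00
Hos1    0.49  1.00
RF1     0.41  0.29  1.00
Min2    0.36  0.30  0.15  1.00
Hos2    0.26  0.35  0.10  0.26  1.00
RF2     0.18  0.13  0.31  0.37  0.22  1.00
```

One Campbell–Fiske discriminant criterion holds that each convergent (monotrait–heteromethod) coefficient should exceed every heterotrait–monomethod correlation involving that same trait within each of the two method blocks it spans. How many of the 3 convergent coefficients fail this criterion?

3

Checking each validity diagonal entry against its comparison values:
Min (methods 1·2): 0.36 vs {0.49, 0.26, 0.41, 0.37} → fail.
Hos (methods 1·2): 0.35 vs {0.49, 0.26, 0.29, 0.22} → fail.
RF (methods 1·2): 0.31 vs {0.41, 0.37, 0.29, 0.22} → fail.
3 of 3 fail.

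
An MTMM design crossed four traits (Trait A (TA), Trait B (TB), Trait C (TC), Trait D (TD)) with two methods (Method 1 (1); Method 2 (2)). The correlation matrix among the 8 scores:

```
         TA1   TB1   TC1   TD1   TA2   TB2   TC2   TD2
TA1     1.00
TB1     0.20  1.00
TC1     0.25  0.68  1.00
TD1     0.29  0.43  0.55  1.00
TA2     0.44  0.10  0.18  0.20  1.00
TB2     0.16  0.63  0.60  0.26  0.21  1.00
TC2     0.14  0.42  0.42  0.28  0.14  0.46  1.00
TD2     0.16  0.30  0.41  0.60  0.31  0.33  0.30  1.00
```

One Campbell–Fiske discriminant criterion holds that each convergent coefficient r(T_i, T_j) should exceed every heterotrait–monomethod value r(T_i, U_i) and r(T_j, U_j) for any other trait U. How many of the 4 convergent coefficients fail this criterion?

Each convergent coefficient versus the relevant comparison correlations:
TA (methods 1·2): 0.44 vs {0.20, 0.21, 0.25, 0.14, 0.29, 0.31} → pass.
TB (methods 1·2): 0.63 vs {0.20, 0.21, 0.68, 0.46, 0.43, 0.33} → fail.
TC (methods 1·2): 0.42 vs {0.25, 0.14, 0.68, 0.46, 0.55, 0.30} → fail.
TD (methods 1·2): 0.60 vs {0.29, 0.31, 0.43, 0.33, 0.55, 0.30} → pass.
2 of 4 fail.

2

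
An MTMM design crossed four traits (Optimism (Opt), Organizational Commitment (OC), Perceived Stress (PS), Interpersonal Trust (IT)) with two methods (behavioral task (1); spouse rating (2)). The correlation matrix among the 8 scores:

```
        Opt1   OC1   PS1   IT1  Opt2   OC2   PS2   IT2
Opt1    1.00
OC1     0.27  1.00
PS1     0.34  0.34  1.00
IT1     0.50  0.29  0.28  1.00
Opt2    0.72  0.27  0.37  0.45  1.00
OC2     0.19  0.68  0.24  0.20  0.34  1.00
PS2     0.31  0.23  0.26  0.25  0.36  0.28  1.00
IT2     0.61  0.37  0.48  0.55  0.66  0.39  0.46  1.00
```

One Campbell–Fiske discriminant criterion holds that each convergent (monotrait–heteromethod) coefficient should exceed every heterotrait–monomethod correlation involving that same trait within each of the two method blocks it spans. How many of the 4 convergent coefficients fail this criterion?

2

Checking each validity diagonal entry against its comparison values:
Opt (methods 1·2): 0.72 vs {0.27, 0.34, 0.34, 0.36, 0.50, 0.66} → pass.
OC (methods 1·2): 0.68 vs {0.27, 0.34, 0.34, 0.28, 0.29, 0.39} → pass.
PS (methods 1·2): 0.26 vs {0.34, 0.36, 0.34, 0.28, 0.28, 0.46} → fail.
IT (methods 1·2): 0.55 vs {0.50, 0.66, 0.29, 0.39, 0.28, 0.46} → fail.
2 of 4 fail.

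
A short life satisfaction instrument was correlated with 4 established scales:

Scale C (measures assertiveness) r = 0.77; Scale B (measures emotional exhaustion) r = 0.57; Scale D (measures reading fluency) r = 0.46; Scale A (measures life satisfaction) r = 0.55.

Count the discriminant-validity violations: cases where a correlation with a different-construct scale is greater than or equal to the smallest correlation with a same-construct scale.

2

Convergent (same construct = life satisfaction): Scale A.
Smallest convergent = 0.55. Discriminant values: 0.77, 0.57, 0.46; count ≥ 0.55 → 2.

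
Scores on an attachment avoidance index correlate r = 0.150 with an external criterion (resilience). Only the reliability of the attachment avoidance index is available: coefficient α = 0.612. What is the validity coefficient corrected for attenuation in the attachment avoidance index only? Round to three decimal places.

0.192

Single correction: r_c = r_obs / √r_xx = 0.150 / √0.612 = 0.150 / 0.7823 ≈ 0.192.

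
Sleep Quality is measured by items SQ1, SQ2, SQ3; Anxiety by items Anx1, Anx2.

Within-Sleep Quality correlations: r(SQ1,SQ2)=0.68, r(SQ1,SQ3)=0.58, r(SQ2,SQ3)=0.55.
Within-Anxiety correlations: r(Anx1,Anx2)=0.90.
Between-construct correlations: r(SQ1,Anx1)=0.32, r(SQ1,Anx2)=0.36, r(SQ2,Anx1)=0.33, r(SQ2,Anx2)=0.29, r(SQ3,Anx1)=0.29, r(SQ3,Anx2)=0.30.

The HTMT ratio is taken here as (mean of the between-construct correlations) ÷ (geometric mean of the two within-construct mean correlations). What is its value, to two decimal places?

0.43

Mean heterotrait r = 1.89/6 = 0.3150.
Mean within-SQ = 1.81/3 = 0.6033; mean within-Anx = 0.90/1 = 0.9000.
Geometric mean = √(0.6033 × 0.9000) = 0.7369.
HTMT = 0.3150 / 0.7369 = 0.43.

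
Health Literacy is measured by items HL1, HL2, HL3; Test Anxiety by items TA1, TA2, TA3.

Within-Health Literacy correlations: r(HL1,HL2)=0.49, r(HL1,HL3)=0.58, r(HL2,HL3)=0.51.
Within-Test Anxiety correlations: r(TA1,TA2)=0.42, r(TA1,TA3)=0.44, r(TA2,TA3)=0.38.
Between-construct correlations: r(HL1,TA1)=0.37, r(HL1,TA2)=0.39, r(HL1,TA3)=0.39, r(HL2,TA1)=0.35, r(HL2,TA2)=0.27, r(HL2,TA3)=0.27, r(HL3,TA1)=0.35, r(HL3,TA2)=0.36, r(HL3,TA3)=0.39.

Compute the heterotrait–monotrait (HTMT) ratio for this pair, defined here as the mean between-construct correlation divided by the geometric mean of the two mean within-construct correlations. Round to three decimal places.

0.748

Between-construct mean = 3.14/9 = 0.3489.
Mean within-HL = 1.58/3 = 0.5267; mean within-TA = 1.24/3 = 0.4133.
Geometric mean = √(0.5267 × 0.4133) = 0.4666.
HTMT = 0.3489 / 0.4666 = 0.748.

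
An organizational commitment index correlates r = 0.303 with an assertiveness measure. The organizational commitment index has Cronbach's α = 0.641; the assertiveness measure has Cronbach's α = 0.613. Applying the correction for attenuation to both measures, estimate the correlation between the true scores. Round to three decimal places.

r_true = r_obs / √(r_xx · r_yy) = 0.303 / √(0.641 × 0.613) = 0.303 / √0.392933 = 0.303 / 0.6268 ≈ 0.483.

0.483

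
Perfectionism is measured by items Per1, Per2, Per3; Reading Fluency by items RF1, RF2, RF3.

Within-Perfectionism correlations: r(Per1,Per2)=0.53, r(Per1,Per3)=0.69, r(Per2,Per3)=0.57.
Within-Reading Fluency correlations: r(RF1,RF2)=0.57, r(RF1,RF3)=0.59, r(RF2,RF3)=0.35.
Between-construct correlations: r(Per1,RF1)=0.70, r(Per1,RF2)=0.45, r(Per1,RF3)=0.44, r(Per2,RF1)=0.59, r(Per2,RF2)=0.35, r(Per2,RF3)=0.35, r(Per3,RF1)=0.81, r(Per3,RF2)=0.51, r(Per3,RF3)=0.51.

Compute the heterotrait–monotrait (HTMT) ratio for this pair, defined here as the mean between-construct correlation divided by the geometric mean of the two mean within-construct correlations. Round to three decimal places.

Mean between = 4.71/9 = 0.5233.
Mean within-Per = 1.79/3 = 0.5967; mean within-RF = 1.51/3 = 0.5033.
Geometric mean = √(0.5967 × 0.5033) = 0.5480.
HTMT = 0.5233 / 0.5480 = 0.955.

0.955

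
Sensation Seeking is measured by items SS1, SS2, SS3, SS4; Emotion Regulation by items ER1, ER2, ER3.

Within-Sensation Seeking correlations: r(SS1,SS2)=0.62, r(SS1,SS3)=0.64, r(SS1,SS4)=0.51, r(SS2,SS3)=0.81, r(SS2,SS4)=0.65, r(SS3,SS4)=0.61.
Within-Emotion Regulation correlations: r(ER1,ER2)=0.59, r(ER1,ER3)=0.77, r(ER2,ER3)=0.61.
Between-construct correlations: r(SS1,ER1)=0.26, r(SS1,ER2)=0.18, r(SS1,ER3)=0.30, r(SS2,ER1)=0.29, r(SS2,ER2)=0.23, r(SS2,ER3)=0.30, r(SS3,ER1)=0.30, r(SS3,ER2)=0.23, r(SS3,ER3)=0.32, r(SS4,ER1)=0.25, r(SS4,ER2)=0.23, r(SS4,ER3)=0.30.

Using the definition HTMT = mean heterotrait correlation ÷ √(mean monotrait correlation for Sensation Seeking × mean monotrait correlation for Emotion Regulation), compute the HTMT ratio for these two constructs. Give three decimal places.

Mean heterotrait r = 3.19/12 = 0.2658.
Mean within-SS = 3.84/6 = 0.6400; mean within-ER = 1.97/3 = 0.6567.
Geometric mean = √(0.6400 × 0.6567) = 0.6483.
HTMT = 0.2658 / 0.6483 = 0.410.

0.410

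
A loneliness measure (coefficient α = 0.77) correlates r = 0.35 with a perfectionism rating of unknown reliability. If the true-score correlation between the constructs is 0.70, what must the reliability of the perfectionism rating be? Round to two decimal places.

0.32

r_true = r_obs / √(r_xx · r_yy) ⇒ 0.70 = 0.35 / √(0.77 · r_yy).
√(0.77 · r_yy) = 0.35 / 0.70 = 0.5000; 0.77 · r_yy = 0.2500; r_yy = 0.2500 / 0.77 ≈ 0.32.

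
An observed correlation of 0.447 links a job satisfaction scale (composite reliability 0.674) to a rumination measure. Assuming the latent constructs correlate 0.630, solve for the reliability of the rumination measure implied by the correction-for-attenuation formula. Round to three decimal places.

r_true = r_obs / √(r_xx · r_yy) ⇒ 0.630 = 0.447 / √(0.674 · r_yy).
√(0.674 · r_yy) = 0.447 / 0.630 = 0.7095; 0.674 · r_yy = 0.5034; r_yy = 0.5034 / 0.674 ≈ 0.747.

0.747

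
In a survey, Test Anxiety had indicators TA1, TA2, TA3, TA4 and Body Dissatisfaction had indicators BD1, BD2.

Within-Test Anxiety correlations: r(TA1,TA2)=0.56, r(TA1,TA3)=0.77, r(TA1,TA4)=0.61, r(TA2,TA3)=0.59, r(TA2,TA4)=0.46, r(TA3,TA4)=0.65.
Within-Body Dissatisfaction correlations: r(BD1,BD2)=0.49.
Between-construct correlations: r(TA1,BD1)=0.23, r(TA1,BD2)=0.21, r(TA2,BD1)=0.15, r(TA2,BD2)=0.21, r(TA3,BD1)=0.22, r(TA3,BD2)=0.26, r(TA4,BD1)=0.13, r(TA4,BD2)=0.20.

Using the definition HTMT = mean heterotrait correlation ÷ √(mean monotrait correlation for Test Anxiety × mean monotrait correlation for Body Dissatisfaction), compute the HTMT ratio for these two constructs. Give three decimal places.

0.369

Mean between = 1.61/8 = 0.2013.
Mean within-TA = 3.64/6 = 0.6067; mean within-BD = 0.49/1 = 0.4900.
Geometric mean = √(0.6067 × 0.4900) = 0.5452.
HTMT = 0.2013 / 0.5452 = 0.369.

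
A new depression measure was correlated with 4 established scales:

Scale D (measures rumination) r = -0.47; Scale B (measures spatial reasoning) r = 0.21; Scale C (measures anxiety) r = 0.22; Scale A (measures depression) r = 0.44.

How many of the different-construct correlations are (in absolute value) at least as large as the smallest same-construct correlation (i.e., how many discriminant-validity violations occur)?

1

Convergent (same construct = depression): Scale A.
Smallest convergent = 0.44. Discriminant |r|: 0.47, 0.21, 0.22; count ≥ 0.44 → 1.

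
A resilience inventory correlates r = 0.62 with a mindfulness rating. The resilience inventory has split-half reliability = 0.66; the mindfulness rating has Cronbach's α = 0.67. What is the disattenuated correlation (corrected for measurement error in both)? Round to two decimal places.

r_true = r_obs / √(r_xx · r_yy) = 0.62 / √(0.66 × 0.67) = 0.62 / √0.4422 = 0.62 / 0.6650 ≈ 0.93.

0.93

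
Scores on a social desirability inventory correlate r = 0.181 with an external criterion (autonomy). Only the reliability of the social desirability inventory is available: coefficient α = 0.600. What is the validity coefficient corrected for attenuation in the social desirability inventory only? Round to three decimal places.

0.234

Single correction: r_c = r_obs / √r_xx = 0.181 / √0.600 = 0.181 / 0.7746 ≈ 0.234.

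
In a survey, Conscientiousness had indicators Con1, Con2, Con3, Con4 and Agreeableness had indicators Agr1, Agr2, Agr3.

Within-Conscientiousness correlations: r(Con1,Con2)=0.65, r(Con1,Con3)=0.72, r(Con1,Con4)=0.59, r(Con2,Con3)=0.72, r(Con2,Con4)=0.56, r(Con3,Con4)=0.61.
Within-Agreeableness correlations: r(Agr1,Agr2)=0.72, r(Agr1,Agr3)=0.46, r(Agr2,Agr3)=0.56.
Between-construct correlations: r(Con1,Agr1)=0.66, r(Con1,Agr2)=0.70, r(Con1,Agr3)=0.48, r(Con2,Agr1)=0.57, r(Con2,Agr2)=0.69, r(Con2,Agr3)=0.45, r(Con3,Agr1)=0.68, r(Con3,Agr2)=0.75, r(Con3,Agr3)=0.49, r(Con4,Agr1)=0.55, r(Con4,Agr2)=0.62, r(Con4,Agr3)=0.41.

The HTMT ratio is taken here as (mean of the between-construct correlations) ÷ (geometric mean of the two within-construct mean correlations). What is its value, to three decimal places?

Between-construct mean = 7.05/12 = 0.5875.
Mean within-Con = 3.85/6 = 0.6417; mean within-Agr = 1.74/3 = 0.5800.
Geometric mean = √(0.6417 × 0.5800) = 0.6101.
HTMT = 0.5875 / 0.6101 = 0.963.

0.963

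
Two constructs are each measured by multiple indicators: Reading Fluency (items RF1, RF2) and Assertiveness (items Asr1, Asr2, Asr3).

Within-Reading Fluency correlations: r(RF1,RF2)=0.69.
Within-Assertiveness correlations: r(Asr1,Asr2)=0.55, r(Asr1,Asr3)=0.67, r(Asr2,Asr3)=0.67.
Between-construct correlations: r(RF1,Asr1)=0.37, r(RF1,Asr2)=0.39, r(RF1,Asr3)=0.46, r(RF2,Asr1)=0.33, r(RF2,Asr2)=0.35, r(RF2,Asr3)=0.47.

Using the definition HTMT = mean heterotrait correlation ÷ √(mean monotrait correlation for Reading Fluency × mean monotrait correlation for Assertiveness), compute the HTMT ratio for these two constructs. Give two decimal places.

Between-construct mean = 2.37/6 = 0.3950.
Mean within-RF = 0.69/1 = 0.6900; mean within-Asr = 1.89/3 = 0.6300.
Geometric mean = √(0.6900 × 0.6300) = 0.6593.
HTMT = 0.3950 / 0.6593 = 0.60.

0.60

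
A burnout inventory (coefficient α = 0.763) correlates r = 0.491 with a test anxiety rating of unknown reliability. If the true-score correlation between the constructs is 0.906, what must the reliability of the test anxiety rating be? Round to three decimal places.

0.385

r_true = r_obs / √(r_xx · r_yy) ⇒ 0.906 = 0.491 / √(0.763 · r_yy).
√(0.763 · r_yy) = 0.491 / 0.906 = 0.5419; 0.763 · r_yy = 0.2937; r_yy = 0.2937 / 0.763 ≈ 0.385.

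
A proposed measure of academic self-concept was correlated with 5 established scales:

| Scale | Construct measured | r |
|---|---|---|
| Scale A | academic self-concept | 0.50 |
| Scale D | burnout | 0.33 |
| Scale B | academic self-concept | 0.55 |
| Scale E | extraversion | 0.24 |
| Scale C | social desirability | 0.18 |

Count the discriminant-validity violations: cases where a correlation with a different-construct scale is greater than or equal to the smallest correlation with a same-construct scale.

0

Convergent (same construct = academic self-concept): Scale A, Scale B.
Smallest convergent = 0.50. Discriminant values: 0.33, 0.24, 0.18; count ≥ 0.50 → 0.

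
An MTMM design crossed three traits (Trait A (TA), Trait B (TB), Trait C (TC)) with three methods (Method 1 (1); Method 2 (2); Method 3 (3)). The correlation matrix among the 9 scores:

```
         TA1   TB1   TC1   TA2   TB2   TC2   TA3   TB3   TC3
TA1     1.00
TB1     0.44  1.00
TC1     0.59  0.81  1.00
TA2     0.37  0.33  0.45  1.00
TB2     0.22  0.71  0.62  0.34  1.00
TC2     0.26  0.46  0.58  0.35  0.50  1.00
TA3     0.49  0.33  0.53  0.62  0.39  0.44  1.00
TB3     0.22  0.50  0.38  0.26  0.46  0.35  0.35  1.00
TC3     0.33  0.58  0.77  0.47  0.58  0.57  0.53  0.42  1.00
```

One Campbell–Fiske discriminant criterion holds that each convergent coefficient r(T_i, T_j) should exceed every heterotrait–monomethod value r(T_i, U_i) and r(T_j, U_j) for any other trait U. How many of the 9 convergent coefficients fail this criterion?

7

Convergent coefficients and their comparison sets:
TA (methods 1·2): 0.37 vs {0.44, 0.34, 0.59, 0.35} → fail.
TA (methods 1·3): 0.49 vs {0.44, 0.35, 0.59, 0.53} → fail.
TA (methods 2·3): 0.62 vs {0.34, 0.35, 0.35, 0.53} → pass.
TB (methods 1·2): 0.71 vs {0.44, 0.34, 0.81, 0.50} → fail.
TB (methods 1·3): 0.50 vs {0.44, 0.35, 0.81, 0.42} → fail.
TB (methods 2·3): 0.46 vs {0.34, 0.35, 0.50, 0.42} → fail.
TC (methods 1·2): 0.58 vs {0.59, 0.35, 0.81, 0.50} → fail.
TC (methods 1·3): 0.77 vs {0.59, 0.53, 0.81, 0.42} → fail.
TC (methods 2·3): 0.57 vs {0.35, 0.53, 0.50, 0.42} → pass.
7 of 9 fail.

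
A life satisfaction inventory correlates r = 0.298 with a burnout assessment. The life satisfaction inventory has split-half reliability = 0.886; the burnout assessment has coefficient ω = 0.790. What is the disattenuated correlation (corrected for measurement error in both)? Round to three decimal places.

r_true = r_obs / √(r_xx · r_yy) = 0.298 / √(0.886 × 0.790) = 0.298 / √0.699940 = 0.298 / 0.8366 ≈ 0.356.

0.356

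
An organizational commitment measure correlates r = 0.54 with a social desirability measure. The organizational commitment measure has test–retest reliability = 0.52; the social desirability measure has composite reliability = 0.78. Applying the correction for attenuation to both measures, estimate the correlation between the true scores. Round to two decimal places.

r_true = r_obs / √(r_xx · r_yy) = 0.54 / √(0.52 × 0.78) = 0.54 / √0.4056 = 0.54 / 0.6369 ≈ 0.85.

0.85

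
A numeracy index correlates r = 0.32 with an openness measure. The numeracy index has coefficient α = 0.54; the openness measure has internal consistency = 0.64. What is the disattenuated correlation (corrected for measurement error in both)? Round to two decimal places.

0.54

r_true = r_obs / √(r_xx · r_yy) = 0.32 / √(0.54 × 0.64) = 0.32 / √0.3456 = 0.32 / 0.5879 ≈ 0.54.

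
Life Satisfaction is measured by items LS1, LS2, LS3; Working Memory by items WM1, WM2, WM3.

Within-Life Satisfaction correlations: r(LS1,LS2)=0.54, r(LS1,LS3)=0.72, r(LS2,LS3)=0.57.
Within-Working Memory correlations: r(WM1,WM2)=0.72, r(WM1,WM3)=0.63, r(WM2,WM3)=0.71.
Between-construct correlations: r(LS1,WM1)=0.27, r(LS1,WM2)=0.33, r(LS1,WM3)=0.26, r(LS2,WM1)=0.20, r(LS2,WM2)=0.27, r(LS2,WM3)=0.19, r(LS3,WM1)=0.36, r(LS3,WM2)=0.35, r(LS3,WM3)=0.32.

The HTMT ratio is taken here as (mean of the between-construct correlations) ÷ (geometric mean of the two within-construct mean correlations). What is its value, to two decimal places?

0.44

Mean heterotrait r = 2.55/9 = 0.2833.
Mean within-LS = 1.83/3 = 0.6100; mean within-WM = 2.06/3 = 0.6867.
Geometric mean = √(0.6100 × 0.6867) = 0.6472.
HTMT = 0.2833 / 0.6472 = 0.44.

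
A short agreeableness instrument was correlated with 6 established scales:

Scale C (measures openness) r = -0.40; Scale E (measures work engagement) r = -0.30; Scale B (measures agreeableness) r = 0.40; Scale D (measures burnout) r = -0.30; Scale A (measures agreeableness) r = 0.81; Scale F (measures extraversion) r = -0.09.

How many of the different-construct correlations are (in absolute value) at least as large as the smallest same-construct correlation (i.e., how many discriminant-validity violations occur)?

1

Convergent (same construct = agreeableness): Scale B, Scale A.
Smallest convergent = 0.40. Discriminant |r|: 0.40, 0.30, 0.30, 0.09; count ≥ 0.40 → 1.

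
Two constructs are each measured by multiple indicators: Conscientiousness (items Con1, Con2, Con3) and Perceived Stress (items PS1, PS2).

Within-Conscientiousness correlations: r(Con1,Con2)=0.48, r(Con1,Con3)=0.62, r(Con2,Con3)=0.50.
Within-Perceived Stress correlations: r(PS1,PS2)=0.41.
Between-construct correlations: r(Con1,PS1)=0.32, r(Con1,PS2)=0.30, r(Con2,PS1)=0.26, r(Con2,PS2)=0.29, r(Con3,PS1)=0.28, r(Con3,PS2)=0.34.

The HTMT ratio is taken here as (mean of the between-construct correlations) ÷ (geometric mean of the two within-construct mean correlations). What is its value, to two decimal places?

Between-construct mean = 1.79/6 = 0.2983.
Mean within-Con = 1.60/3 = 0.5333; mean within-PS = 0.41/1 = 0.4100.
Geometric mean = √(0.5333 × 0.4100) = 0.4676.
HTMT = 0.2983 / 0.4676 = 0.64.

0.64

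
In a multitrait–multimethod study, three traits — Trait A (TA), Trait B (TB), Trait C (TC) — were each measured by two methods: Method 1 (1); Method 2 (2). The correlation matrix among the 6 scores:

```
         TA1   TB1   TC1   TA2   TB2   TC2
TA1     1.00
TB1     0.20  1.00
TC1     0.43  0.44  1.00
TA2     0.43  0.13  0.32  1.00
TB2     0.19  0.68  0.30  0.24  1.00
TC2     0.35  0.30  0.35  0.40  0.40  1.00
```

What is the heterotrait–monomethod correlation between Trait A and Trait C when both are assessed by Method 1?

Different traits, same method: r(TA1, TC1) = 0.43.

0.43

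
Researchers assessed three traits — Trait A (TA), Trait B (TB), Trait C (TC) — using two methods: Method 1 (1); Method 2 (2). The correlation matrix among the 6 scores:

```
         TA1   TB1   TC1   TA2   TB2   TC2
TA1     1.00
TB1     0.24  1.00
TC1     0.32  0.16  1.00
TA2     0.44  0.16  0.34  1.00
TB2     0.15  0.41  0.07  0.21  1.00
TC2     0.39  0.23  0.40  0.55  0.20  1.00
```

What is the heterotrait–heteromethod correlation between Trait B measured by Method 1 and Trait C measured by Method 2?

Different traits and methods: r(TB1, TC2) = 0.23.

0.23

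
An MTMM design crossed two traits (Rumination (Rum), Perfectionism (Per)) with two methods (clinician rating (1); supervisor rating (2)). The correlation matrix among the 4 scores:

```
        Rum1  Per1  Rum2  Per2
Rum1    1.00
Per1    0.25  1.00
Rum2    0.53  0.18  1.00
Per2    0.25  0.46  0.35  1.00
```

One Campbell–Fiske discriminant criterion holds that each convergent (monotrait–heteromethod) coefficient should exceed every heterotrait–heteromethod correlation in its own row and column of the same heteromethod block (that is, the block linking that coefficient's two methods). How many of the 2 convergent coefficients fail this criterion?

0

Convergent coefficients and their comparison sets:
Rum (methods 1·2): 0.53 vs {0.25, 0.18} → pass.
Per (methods 1·2): 0.46 vs {0.18, 0.25} → pass.
0 of 2 fail.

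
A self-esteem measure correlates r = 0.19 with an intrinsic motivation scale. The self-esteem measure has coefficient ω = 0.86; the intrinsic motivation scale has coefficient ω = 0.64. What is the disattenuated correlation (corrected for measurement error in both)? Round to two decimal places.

0.26

r_true = r_obs / √(r_xx · r_yy) = 0.19 / √(0.86 × 0.64) = 0.19 / √0.5504 = 0.19 / 0.7419 ≈ 0.26.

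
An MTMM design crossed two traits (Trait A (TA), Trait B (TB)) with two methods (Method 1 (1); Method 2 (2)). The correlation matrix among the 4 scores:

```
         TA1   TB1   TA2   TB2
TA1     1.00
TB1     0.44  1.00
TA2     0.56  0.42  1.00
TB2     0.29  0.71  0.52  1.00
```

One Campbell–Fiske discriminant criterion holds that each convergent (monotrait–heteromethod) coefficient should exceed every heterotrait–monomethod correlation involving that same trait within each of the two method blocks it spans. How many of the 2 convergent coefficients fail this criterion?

0

Checking each validity diagonal entry against its comparison values:
TA (methods 1·2): 0.56 vs {0.44, 0.52} → pass.
TB (methods 1·2): 0.71 vs {0.44, 0.52} → pass.
0 of 2 fail.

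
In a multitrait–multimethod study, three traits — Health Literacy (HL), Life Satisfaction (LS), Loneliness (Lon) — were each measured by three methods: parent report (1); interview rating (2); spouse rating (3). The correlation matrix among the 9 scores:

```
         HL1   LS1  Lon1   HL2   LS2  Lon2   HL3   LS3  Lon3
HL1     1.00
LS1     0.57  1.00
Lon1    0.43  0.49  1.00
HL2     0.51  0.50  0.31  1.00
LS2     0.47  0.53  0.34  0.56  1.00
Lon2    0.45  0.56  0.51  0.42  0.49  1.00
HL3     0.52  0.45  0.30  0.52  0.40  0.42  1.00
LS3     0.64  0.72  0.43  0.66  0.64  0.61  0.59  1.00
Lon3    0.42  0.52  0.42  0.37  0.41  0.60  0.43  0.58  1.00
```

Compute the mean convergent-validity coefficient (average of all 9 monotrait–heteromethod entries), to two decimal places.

Convergent values: 0.51, 0.52, 0.52, 0.53, 0.72, 0.64, 0.51, 0.42, 0.60; mean = 4.97/9 = 0.55.

0.55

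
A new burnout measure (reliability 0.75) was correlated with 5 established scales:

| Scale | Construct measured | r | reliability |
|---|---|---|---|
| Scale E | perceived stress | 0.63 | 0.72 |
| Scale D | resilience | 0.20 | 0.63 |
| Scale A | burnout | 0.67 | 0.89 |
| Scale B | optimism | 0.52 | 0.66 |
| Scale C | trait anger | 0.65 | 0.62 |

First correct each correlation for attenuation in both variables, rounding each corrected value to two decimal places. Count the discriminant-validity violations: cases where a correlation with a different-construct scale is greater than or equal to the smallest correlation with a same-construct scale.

Disattenuated r (r / √(r_scale · r_new)):
  Scale E (disc): 0.63 / √(0.72·0.75) = 0.86
  Scale D (disc): 0.20 / √(0.63·0.75) = 0.29
  Scale A (conv): 0.67 / √(0.89·0.75) = 0.82
  Scale B (disc): 0.52 / √(0.66·0.75) = 0.74
  Scale C (disc): 0.65 / √(0.62·0.75) = 0.95
Smallest convergent = 0.82. Discriminant values: 0.86, 0.29, 0.74, 0.95; count ≥ 0.82 → 2.

2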